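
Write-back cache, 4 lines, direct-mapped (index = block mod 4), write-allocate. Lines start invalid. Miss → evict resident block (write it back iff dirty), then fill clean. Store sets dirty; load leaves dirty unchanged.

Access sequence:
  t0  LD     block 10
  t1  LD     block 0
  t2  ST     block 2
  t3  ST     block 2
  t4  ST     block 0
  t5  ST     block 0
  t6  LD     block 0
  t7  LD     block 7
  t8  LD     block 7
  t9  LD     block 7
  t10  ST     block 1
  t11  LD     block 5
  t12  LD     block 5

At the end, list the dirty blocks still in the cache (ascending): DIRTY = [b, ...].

DIRTY = [0, 2]

0: R B10 → L2 miss [-]
1: R B0 → L0 miss [-]
2: W B2 → L2 miss [D]
3: W B2 → L2 hit [D]
4: W B0 → L0 hit [D]
5: W B0 → L0 hit [D]
6: R B0 → L0 hit [D]
7: R B7 → L3 miss [-]
8: R B7 → L3 hit [-]
9: R B7 → L3 hit [-]
10: W B1 → L1 miss [D]
11: R B5 → L1 miss wb→B1 [-]
12: R B5 → L1 hit [-]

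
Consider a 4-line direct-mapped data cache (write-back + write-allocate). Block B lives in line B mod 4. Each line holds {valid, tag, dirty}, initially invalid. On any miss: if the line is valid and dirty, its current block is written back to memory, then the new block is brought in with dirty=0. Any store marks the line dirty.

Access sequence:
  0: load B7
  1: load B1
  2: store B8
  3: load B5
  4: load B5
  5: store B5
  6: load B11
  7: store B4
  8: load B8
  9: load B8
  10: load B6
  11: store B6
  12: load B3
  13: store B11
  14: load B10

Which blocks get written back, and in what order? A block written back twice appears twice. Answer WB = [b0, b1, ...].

0: R B7 → L3 miss [-]
1: R B1 → L1 miss [-]
2: W B8 → L0 miss [D]
3: R B5 → L1 miss [-]
4: R B5 → L1 hit [-]
5: W B5 → L1 hit [D]
6: R B11 → L3 miss [-]
7: W B4 → L0 miss wb→B8 [D]
8: R B8 → L0 miss wb→B4 [-]
9: R B8 → L0 hit [-]
10: R B6 → L2 miss [-]
11: W B6 → L2 hit [D]
12: R B3 → L3 miss [-]
13: W B11 → L3 miss [D]
14: R B10 → L2 miss wb→B6 [-]

WB = [8, 4, 6]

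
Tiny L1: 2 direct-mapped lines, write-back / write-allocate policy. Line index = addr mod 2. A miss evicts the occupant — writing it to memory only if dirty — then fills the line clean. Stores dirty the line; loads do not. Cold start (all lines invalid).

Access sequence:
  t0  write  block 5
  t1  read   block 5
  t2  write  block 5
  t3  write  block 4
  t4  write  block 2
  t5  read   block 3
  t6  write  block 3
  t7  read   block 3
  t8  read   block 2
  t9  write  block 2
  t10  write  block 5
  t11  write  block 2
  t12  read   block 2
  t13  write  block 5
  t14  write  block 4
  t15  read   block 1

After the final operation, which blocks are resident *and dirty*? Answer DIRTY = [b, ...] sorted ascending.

  0 | W B5 → L1 miss [D]
  1 | R B5 → L1 hit [D]
  2 | W B5 → L1 hit [D]
  3 | W B4 → L0 miss [D]
  4 | W B2 → L0 miss wb→B4 [D]
  5 | R B3 → L1 miss wb→B5 [-]
  6 | W B3 → L1 hit [D]
  7 | R B3 → L1 hit [D]
  8 | R B2 → L0 hit [D]
  9 | W B2 → L0 hit [D]
  10 | W B5 → L1 miss wb→B3 [D]
  11 | W B2 → L0 hit [D]
  12 | R B2 → L0 hit [D]
  13 | W B5 → L1 hit [D]
  14 | W B4 → L0 miss wb→B2 [D]
  15 | R B1 → L1 miss wb→B5 [-]

DIRTY = [4]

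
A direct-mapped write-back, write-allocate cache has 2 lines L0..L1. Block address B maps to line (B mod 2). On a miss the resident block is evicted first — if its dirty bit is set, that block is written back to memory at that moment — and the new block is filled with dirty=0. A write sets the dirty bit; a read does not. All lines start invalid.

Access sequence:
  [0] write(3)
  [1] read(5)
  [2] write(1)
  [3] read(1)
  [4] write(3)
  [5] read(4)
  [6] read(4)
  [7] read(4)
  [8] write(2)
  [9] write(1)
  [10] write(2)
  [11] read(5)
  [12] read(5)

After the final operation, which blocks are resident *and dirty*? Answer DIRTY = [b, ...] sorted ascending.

DIRTY = [2]

0: W B3 → L1 miss [D]
1: R B5 → L1 miss wb→B3 [-]
2: W B1 → L1 miss [D]
3: R B1 → L1 hit [D]
4: W B3 → L1 miss wb→B1 [D]
5: R B4 → L0 miss [-]
6: R B4 → L0 hit [-]
7: R B4 → L0 hit [-]
8: W B2 → L0 miss [D]
9: W B1 → L1 miss wb→B3 [D]
10: W B2 → L0 hit [D]
11: R B5 → L1 miss wb→B1 [-]
12: R B5 → L1 hit [-]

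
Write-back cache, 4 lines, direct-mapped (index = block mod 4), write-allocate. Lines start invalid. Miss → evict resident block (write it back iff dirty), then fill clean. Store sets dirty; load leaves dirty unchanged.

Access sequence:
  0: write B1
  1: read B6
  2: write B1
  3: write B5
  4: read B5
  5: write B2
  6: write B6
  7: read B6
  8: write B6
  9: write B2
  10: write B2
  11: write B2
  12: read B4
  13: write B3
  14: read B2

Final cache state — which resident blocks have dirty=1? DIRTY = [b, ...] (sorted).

DIRTY = [2, 3, 5]

0: W B1 -> L1 miss  d=D]
1: R B6 -> L2 miss  d=-]
2: W B1 -> L1 hit  d=D]
3: W B5 -> L1 miss wb->B1  d=D]
4: R B5 -> L1 hit  d=D]
5: W B2 -> L2 miss  d=D]
6: W B6 -> L2 miss wb->B2  d=D]
7: R B6 -> L2 hit  d=D]
8: W B6 -> L2 hit  d=D]
9: W B2 -> L2 miss wb->B6  d=D]
10: W B2 -> L2 hit  d=D]
11: W B2 -> L2 hit  d=D]
12: R B4 -> L0 miss  d=-]
13: W B3 -> L3 miss  d=D]
14: R B2 -> L2 hit  d=D]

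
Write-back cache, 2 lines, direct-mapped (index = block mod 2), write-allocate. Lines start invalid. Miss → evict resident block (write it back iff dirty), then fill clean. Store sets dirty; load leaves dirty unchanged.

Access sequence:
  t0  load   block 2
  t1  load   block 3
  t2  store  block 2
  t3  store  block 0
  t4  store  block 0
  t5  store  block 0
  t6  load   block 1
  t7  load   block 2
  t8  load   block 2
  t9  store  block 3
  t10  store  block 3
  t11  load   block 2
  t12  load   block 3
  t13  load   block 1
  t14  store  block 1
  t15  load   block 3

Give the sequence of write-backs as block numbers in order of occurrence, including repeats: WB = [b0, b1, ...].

0: R B2 -> L0 miss  d=-]
1: R B3 -> L1 miss  d=-]
2: W B2 -> L0 hit  d=D]
3: W B0 -> L0 miss wb->B2  d=D]
4: W B0 -> L0 hit  d=D]
5: W B0 -> L0 hit  d=D]
6: R B1 -> L1 miss  d=-]
7: R B2 -> L0 miss wb->B0  d=-]
8: R B2 -> L0 hit  d=-]
9: W B3 -> L1 miss  d=D]
10: W B3 -> L1 hit  d=D]
11: R B2 -> L0 hit  d=-]
12: R B3 -> L1 hit  d=D]
13: R B1 -> L1 miss wb->B3  d=-]
14: W B1 -> L1 hit  d=D]
15: R B3 -> L1 miss wb->B1  d=-]

WB = [2, 0, 3, 1]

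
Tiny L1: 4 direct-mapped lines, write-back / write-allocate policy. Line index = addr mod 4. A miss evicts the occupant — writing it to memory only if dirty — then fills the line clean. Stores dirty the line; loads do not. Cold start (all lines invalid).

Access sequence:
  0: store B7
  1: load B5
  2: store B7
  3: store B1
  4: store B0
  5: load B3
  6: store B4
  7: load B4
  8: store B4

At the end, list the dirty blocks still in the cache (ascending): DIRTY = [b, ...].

  0 | W B7 → L3 miss [D]
  1 | R B5 → L1 miss [-]
  2 | W B7 → L3 hit [D]
  3 | W B1 → L1 miss [D]
  4 | W B0 → L0 miss [D]
  5 | R B3 → L3 miss wb→B7 [-]
  6 | W B4 → L0 miss wb→B0 [D]
  7 | R B4 → L0 hit [D]
  8 | W B4 → L0 hit [D]

DIRTY = [1, 4]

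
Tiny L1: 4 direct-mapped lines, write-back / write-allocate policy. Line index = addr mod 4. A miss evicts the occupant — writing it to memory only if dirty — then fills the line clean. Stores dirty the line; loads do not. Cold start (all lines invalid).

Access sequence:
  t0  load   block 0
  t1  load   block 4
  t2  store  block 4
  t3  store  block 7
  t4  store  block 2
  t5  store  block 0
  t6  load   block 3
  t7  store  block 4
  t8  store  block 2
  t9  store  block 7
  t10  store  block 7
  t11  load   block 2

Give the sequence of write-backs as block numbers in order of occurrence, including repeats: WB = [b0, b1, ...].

WB = [4, 7, 0]

  0 | R B0 → L0 miss [-]
  1 | R B4 → L0 miss [-]
  2 | W B4 → L0 hit [D]
  3 | W B7 → L3 miss [D]
  4 | W B2 → L2 miss [D]
  5 | W B0 → L0 miss wb→B4 [D]
  6 | R B3 → L3 miss wb→B7 [-]
  7 | W B4 → L0 miss wb→B0 [D]
  8 | W B2 → L2 hit [D]
  9 | W B7 → L3 miss [D]
  10 | W B7 → L3 hit [D]
  11 | R B2 → L2 hit [D]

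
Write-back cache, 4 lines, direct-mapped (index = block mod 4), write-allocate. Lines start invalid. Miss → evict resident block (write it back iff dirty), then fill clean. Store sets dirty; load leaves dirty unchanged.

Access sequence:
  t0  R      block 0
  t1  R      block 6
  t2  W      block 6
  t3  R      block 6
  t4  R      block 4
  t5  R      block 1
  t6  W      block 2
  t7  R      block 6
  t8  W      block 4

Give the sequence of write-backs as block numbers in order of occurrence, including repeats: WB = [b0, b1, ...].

WB = [6, 2]

0: R B0 -> L0 miss  d=-]
1: R B6 -> L2 miss  d=-]
2: W B6 -> L2 hit  d=D]
3: R B6 -> L2 hit  d=D]
4: R B4 -> L0 miss  d=-]
5: R B1 -> L1 miss  d=-]
6: W B2 -> L2 miss wb->B6  d=D]
7: R B6 -> L2 miss wb->B2  d=-]
8: W B4 -> L0 hit  d=D]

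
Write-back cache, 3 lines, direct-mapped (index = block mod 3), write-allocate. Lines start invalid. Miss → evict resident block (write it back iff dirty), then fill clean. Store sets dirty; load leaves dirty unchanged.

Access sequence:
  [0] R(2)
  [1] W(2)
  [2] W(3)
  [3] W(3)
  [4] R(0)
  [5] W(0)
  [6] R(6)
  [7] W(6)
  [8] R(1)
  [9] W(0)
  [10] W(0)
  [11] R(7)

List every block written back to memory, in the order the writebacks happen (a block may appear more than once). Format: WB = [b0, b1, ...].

0: R B2 → L2 miss [-]
1: W B2 → L2 hit [D]
2: W B3 → L0 miss [D]
3: W B3 → L0 hit [D]
4: R B0 → L0 miss wb→B3 [-]
5: W B0 → L0 hit [D]
6: R B6 → L0 miss wb→B0 [-]
7: W B6 → L0 hit [D]
8: R B1 → L1 miss [-]
9: W B0 → L0 miss wb→B6 [D]
10: W B0 → L0 hit [D]
11: R B7 → L1 miss [-]

WB = [3, 0, 6]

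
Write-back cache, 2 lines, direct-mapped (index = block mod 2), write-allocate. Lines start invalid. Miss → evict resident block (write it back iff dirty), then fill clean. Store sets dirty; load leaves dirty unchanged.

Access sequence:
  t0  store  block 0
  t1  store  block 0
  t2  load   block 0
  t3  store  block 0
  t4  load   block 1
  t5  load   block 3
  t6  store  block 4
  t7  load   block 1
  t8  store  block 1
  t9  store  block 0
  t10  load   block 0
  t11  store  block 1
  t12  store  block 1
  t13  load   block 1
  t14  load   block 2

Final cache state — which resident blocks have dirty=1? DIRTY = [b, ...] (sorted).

DIRTY = [1]

  0 | W B0 → L0 miss [D]
  1 | W B0 → L0 hit [D]
  2 | R B0 → L0 hit [D]
  3 | W B0 → L0 hit [D]
  4 | R B1 → L1 miss [-]
  5 | R B3 → L1 miss [-]
  6 | W B4 → L0 miss wb→B0 [D]
  7 | R B1 → L1 miss [-]
  8 | W B1 → L1 hit [D]
  9 | W B0 → L0 miss wb→B4 [D]
  10 | R B0 → L0 hit [D]
  11 | W B1 → L1 hit [D]
  12 | W B1 → L1 hit [D]
  13 | R B1 → L1 hit [D]
  14 | R B2 → L0 miss wb→B0 [-]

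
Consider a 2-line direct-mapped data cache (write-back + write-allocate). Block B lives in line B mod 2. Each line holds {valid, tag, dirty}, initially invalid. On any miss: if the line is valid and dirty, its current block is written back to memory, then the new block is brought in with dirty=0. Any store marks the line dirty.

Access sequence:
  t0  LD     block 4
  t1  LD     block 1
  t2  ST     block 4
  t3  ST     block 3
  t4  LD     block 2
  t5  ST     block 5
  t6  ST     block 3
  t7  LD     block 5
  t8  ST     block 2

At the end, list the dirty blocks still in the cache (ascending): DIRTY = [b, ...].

  0 | R B4 → L0 miss [-]
  1 | R B1 → L1 miss [-]
  2 | W B4 → L0 hit [D]
  3 | W B3 → L1 miss [D]
  4 | R B2 → L0 miss wb→B4 [-]
  5 | W B5 → L1 miss wb→B3 [D]
  6 | W B3 → L1 miss wb→B5 [D]
  7 | R B5 → L1 miss wb→B3 [-]
  8 | W B2 → L0 hit [D]

DIRTY = [2]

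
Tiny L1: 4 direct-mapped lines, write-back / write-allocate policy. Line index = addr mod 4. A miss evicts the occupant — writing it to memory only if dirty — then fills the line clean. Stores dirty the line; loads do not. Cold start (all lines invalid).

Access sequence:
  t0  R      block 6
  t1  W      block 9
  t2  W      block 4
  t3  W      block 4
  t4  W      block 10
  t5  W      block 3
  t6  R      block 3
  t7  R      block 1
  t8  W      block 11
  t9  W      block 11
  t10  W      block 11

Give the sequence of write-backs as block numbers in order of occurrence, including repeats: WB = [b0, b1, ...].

  0 | R B6 → L2 miss [-]
  1 | W B9 → L1 miss [D]
  2 | W B4 → L0 miss [D]
  3 | W B4 → L0 hit [D]
  4 | W B10 → L2 miss [D]
  5 | W B3 → L3 miss [D]
  6 | R B3 → L3 hit [D]
  7 | R B1 → L1 miss wb→B9 [-]
  8 | W B11 → L3 miss wb→B3 [D]
  9 | W B11 → L3 hit [D]
  10 | W B11 → L3 hit [D]

WB = [9, 3]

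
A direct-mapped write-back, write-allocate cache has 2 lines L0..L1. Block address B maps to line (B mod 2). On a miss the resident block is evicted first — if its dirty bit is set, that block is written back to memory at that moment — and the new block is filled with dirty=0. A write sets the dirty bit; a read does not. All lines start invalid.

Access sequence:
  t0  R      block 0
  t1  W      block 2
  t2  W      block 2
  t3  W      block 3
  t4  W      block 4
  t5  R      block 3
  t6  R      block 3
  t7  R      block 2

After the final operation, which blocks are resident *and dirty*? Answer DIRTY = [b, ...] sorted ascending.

0: R B0 → L0 miss [-]
1: W B2 → L0 miss [D]
2: W B2 → L0 hit [D]
3: W B3 → L1 miss [D]
4: W B4 → L0 miss wb→B2 [D]
5: R B3 → L1 hit [D]
6: R B3 → L1 hit [D]
7: R B2 → L0 miss wb→B4 [-]

DIRTY = [3]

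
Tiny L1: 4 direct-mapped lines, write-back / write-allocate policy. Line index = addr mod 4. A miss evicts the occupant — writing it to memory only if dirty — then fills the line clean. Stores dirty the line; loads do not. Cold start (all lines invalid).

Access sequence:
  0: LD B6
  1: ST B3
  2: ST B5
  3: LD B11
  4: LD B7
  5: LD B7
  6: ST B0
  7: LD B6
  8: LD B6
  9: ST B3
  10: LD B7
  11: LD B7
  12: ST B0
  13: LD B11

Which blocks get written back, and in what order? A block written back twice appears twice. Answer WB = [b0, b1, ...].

0: R B6 -> L2 miss  d=-]
1: W B3 -> L3 miss  d=D]
2: W B5 -> L1 miss  d=D]
3: R B11 -> L3 miss wb->B3  d=-]
4: R B7 -> L3 miss  d=-]
5: R B7 -> L3 hit  d=-]
6: W B0 -> L0 miss  d=D]
7: R B6 -> L2 hit  d=-]
8: R B6 -> L2 hit  d=-]
9: W B3 -> L3 miss  d=D]
10: R B7 -> L3 miss wb->B3  d=-]
11: R B7 -> L3 hit  d=-]
12: W B0 -> L0 hit  d=D]
13: R B11 -> L3 miss  d=-]

WB = [3, 3]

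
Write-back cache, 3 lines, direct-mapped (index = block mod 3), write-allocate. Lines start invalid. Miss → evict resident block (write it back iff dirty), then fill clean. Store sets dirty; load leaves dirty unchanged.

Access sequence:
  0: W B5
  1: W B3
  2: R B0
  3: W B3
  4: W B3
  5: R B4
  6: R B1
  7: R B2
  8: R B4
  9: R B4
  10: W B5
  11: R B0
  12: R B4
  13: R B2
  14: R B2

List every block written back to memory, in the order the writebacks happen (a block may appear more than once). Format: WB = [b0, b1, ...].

WB = [3, 5, 3, 5]

  0 | W B5 → L2 miss [D]
  1 | W B3 → L0 miss [D]
  2 | R B0 → L0 miss wb→B3 [-]
  3 | W B3 → L0 miss [D]
  4 | W B3 → L0 hit [D]
  5 | R B4 → L1 miss [-]
  6 | R B1 → L1 miss [-]
  7 | R B2 → L2 miss wb→B5 [-]
  8 | R B4 → L1 miss [-]
  9 | R B4 → L1 hit [-]
  10 | W B5 → L2 miss [D]
  11 | R B0 → L0 miss wb→B3 [-]
  12 | R B4 → L1 hit [-]
  13 | R B2 → L2 miss wb→B5 [-]
  14 | R B2 → L2 hit [-]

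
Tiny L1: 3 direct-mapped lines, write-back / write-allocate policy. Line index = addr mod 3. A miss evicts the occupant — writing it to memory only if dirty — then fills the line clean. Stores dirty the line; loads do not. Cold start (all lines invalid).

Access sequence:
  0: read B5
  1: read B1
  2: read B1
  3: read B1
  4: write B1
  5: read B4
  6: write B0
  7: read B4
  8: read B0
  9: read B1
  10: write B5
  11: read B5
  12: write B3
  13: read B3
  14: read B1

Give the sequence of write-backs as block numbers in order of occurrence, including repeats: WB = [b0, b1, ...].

  0 | R B5 → L2 miss [-]
  1 | R B1 → L1 miss [-]
  2 | R B1 → L1 hit [-]
  3 | R B1 → L1 hit [-]
  4 | W B1 → L1 hit [D]
  5 | R B4 → L1 miss wb→B1 [-]
  6 | W B0 → L0 miss [D]
  7 | R B4 → L1 hit [-]
  8 | R B0 → L0 hit [D]
  9 | R B1 → L1 miss [-]
  10 | W B5 → L2 hit [D]
  11 | R B5 → L2 hit [D]
  12 | W B3 → L0 miss wb→B0 [D]
  13 | R B3 → L0 hit [D]
  14 | R B1 → L1 hit [-]

WB = [1, 0]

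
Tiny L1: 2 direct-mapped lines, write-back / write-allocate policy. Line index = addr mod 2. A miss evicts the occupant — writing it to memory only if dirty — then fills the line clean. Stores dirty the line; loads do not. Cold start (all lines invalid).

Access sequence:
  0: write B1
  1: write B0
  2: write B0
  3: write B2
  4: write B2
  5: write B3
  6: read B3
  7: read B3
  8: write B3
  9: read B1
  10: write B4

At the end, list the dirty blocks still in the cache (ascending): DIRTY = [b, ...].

  0 | W B1 → L1 miss [D]
  1 | W B0 → L0 miss [D]
  2 | W B0 → L0 hit [D]
  3 | W B2 → L0 miss wb→B0 [D]
  4 | W B2 → L0 hit [D]
  5 | W B3 → L1 miss wb→B1 [D]
  6 | R B3 → L1 hit [D]
  7 | R B3 → L1 hit [D]
  8 | W B3 → L1 hit [D]
  9 | R B1 → L1 miss wb→B3 [-]
  10 | W B4 → L0 miss wb→B2 [D]

DIRTY = [4]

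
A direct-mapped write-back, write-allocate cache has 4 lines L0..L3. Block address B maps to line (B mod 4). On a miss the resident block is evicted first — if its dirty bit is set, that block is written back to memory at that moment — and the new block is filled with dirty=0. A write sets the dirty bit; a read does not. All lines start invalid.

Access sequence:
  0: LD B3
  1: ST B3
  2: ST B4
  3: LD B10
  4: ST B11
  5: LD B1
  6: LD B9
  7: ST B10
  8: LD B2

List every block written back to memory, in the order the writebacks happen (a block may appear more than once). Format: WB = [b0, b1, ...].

0: R B3 -> L3 miss  d=-]
1: W B3 -> L3 hit  d=D]
2: W B4 -> L0 miss  d=D]
3: R B10 -> L2 miss  d=-]
4: W B11 -> L3 miss wb->B3  d=D]
5: R B1 -> L1 miss  d=-]
6: R B9 -> L1 miss  d=-]
7: W B10 -> L2 hit  d=D]
8: R B2 -> L2 miss wb->B10  d=-]

WB = [3, 10]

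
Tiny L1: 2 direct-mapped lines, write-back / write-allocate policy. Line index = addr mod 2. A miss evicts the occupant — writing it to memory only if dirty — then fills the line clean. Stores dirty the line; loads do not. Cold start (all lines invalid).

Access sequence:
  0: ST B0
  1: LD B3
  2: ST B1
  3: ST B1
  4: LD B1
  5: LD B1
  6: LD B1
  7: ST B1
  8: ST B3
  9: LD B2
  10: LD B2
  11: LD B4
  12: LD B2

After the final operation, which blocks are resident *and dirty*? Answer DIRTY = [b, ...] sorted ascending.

0: W B0 → L0 miss [D]
1: R B3 → L1 miss [-]
2: W B1 → L1 miss [D]
3: W B1 → L1 hit [D]
4: R B1 → L1 hit [D]
5: R B1 → L1 hit [D]
6: R B1 → L1 hit [D]
7: W B1 → L1 hit [D]
8: W B3 → L1 miss wb→B1 [D]
9: R B2 → L0 miss wb→B0 [-]
10: R B2 → L0 hit [-]
11: R B4 → L0 miss [-]
12: R B2 → L0 miss [-]

DIRTY = [3]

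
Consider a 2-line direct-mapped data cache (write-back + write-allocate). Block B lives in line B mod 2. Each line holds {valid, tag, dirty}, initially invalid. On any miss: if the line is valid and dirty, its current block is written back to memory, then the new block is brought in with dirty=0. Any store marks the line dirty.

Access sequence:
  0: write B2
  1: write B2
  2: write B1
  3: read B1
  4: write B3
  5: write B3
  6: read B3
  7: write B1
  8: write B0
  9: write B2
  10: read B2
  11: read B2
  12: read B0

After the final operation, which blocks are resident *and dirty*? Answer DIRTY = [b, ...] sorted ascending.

  0 | W B2 → L0 miss [D]
  1 | W B2 → L0 hit [D]
  2 | W B1 → L1 miss [D]
  3 | R B1 → L1 hit [D]
  4 | W B3 → L1 miss wb→B1 [D]
  5 | W B3 → L1 hit [D]
  6 | R B3 → L1 hit [D]
  7 | W B1 → L1 miss wb→B3 [D]
  8 | W B0 → L0 miss wb→B2 [D]
  9 | W B2 → L0 miss wb→B0 [D]
  10 | R B2 → L0 hit [D]
  11 | R B2 → L0 hit [D]
  12 | R B0 → L0 miss wb→B2 [-]

DIRTY = [1]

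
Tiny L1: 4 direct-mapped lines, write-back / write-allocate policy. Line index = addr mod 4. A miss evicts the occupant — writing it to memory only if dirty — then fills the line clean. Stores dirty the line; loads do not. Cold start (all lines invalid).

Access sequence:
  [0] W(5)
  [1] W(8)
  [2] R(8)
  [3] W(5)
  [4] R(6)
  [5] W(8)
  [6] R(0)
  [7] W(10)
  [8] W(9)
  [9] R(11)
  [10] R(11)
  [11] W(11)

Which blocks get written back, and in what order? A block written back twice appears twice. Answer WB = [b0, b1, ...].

0: W B5 -> L1 miss  d=D]
1: W B8 -> L0 miss  d=D]
2: R B8 -> L0 hit  d=D]
3: W B5 -> L1 hit  d=D]
4: R B6 -> L2 miss  d=-]
5: W B8 -> L0 hit  d=D]
6: R B0 -> L0 miss wb->B8  d=-]
7: W B10 -> L2 miss  d=D]
8: W B9 -> L1 miss wb->B5  d=D]
9: R B11 -> L3 miss  d=-]
10: R B11 -> L3 hit  d=-]
11: W B11 -> L3 hit  d=D]

WB = [8, 5]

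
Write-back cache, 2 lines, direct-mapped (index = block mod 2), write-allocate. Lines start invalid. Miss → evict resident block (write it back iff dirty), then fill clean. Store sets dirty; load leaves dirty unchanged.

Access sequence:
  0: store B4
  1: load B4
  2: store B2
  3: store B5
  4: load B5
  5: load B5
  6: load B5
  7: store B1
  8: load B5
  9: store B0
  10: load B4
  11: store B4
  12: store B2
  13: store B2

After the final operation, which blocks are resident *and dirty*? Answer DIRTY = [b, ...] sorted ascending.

DIRTY = [2]

0: W B4 → L0 miss [D]
1: R B4 → L0 hit [D]
2: W B2 → L0 miss wb→B4 [D]
3: W B5 → L1 miss [D]
4: R B5 → L1 hit [D]
5: R B5 → L1 hit [D]
6: R B5 → L1 hit [D]
7: W B1 → L1 miss wb→B5 [D]
8: R B5 → L1 miss wb→B1 [-]
9: W B0 → L0 miss wb→B2 [D]
10: R B4 → L0 miss wb→B0 [-]
11: W B4 → L0 hit [D]
12: W B2 → L0 miss wb→B4 [D]
13: W B2 → L0 hit [D]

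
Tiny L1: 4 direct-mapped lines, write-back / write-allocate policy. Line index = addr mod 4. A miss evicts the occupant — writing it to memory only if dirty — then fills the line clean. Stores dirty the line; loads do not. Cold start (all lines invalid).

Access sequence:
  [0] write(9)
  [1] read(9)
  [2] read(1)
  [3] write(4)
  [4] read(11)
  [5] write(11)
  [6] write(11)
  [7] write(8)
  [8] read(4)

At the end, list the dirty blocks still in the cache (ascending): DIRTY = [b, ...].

0: W B9 → L1 miss [D]
1: R B9 → L1 hit [D]
2: R B1 → L1 miss wb→B9 [-]
3: W B4 → L0 miss [D]
4: R B11 → L3 miss [-]
5: W B11 → L3 hit [D]
6: W B11 → L3 hit [D]
7: W B8 → L0 miss wb→B4 [D]
8: R B4 → L0 miss wb→B8 [-]

DIRTY = [11]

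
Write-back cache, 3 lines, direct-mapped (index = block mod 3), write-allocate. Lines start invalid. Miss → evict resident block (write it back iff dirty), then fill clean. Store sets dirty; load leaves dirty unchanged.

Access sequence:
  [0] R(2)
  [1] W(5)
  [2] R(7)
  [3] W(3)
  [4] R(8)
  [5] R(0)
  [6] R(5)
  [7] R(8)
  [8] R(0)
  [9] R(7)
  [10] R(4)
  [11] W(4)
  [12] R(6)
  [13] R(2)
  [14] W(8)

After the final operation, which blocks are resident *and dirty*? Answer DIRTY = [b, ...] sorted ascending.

DIRTY = [4, 8]

0: R B2 → L2 miss [-]
1: W B5 → L2 miss [D]
2: R B7 → L1 miss [-]
3: W B3 → L0 miss [D]
4: R B8 → L2 miss wb→B5 [-]
5: R B0 → L0 miss wb→B3 [-]
6: R B5 → L2 miss [-]
7: R B8 → L2 miss [-]
8: R B0 → L0 hit [-]
9: R B7 → L1 hit [-]
10: R B4 → L1 miss [-]
11: W B4 → L1 hit [D]
12: R B6 → L0 miss [-]
13: R B2 → L2 miss [-]
14: W B8 → L2 miss [D]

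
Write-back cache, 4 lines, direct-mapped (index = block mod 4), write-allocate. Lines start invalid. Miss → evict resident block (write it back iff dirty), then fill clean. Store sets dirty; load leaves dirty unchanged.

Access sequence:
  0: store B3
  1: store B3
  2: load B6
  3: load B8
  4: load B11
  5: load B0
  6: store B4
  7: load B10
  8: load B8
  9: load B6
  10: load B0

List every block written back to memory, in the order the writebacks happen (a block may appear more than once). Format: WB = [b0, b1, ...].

  0 | W B3 → L3 miss [D]
  1 | W B3 → L3 hit [D]
  2 | R B6 → L2 miss [-]
  3 | R B8 → L0 miss [-]
  4 | R B11 → L3 miss wb→B3 [-]
  5 | R B0 → L0 miss [-]
  6 | W B4 → L0 miss [D]
  7 | R B10 → L2 miss [-]
  8 | R B8 → L0 miss wb→B4 [-]
  9 | R B6 → L2 miss [-]
  10 | R B0 → L0 miss [-]

WB = [3, 4]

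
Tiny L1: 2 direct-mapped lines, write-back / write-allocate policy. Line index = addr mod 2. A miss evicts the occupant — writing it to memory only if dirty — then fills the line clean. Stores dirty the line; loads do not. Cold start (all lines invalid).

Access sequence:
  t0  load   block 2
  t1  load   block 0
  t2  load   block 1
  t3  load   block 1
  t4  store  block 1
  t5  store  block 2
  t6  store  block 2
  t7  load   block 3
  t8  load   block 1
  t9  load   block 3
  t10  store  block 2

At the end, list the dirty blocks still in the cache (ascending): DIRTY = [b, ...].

DIRTY = [2]

0: R B2 → L0 miss [-]
1: R B0 → L0 miss [-]
2: R B1 → L1 miss [-]
3: R B1 → L1 hit [-]
4: W B1 → L1 hit [D]
5: W B2 → L0 miss [D]
6: W B2 → L0 hit [D]
7: R B3 → L1 miss wb→B1 [-]
8: R B1 → L1 miss [-]
9: R B3 → L1 miss [-]
10: W B2 → L0 hit [D]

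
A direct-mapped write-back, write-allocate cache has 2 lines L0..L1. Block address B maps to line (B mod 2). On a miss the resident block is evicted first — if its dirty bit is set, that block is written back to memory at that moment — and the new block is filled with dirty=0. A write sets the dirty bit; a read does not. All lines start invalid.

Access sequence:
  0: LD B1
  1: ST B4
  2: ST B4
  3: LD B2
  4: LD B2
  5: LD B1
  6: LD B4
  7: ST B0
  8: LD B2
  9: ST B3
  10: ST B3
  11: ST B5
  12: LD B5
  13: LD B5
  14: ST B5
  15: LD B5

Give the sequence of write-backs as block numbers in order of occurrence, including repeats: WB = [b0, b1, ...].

WB = [4, 0, 3]

  0 | R B1 → L1 miss [-]
  1 | W B4 → L0 miss [D]
  2 | W B4 → L0 hit [D]
  3 | R B2 → L0 miss wb→B4 [-]
  4 | R B2 → L0 hit [-]
  5 | R B1 → L1 hit [-]
  6 | R B4 → L0 miss [-]
  7 | W B0 → L0 miss [D]
  8 | R B2 → L0 miss wb→B0 [-]
  9 | W B3 → L1 miss [D]
  10 | W B3 → L1 hit [D]
  11 | W B5 → L1 miss wb→B3 [D]
  12 | R B5 → L1 hit [D]
  13 | R B5 → L1 hit [D]
  14 | W B5 → L1 hit [D]
  15 | R B5 → L1 hit [D]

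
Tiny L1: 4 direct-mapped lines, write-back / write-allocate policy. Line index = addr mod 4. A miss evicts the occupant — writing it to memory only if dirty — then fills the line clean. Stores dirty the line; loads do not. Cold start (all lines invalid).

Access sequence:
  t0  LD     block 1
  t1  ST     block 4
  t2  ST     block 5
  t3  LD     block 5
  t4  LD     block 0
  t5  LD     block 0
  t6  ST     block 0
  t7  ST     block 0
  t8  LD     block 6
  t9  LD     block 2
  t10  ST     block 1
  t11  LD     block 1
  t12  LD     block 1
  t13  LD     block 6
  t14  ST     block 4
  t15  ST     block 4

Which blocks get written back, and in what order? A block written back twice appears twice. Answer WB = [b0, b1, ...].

WB = [4, 5, 0]

  0 | R B1 → L1 miss [-]
  1 | W B4 → L0 miss [D]
  2 | W B5 → L1 miss [D]
  3 | R B5 → L1 hit [D]
  4 | R B0 → L0 miss wb→B4 [-]
  5 | R B0 → L0 hit [-]
  6 | W B0 → L0 hit [D]
  7 | W B0 → L0 hit [D]
  8 | R B6 → L2 miss [-]
  9 | R B2 → L2 miss [-]
  10 | W B1 → L1 miss wb→B5 [D]
  11 | R B1 → L1 hit [D]
  12 | R B1 → L1 hit [D]
  13 | R B6 → L2 miss [-]
  14 | W B4 → L0 miss wb→B0 [D]
  15 | W B4 → L0 hit [D]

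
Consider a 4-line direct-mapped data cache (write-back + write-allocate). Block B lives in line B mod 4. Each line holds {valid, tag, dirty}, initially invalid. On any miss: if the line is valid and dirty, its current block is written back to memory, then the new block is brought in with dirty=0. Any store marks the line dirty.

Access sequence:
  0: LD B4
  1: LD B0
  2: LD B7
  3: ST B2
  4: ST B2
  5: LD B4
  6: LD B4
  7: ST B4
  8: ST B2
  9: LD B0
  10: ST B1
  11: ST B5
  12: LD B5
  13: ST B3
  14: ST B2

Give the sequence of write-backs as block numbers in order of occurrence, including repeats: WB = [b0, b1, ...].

WB = [4, 1]

0: R B4 -> L0 miss  d=-]
1: R B0 -> L0 miss  d=-]
2: R B7 -> L3 miss  d=-]
3: W B2 -> L2 miss  d=D]
4: W B2 -> L2 hit  d=D]
5: R B4 -> L0 miss  d=-]
6: R B4 -> L0 hit  d=-]
7: W B4 -> L0 hit  d=D]
8: W B2 -> L2 hit  d=D]
9: R B0 -> L0 miss wb->B4  d=-]
10: W B1 -> L1 miss  d=D]
11: W B5 -> L1 miss wb->B1  d=D]
12: R B5 -> L1 hit  d=D]
13: W B3 -> L3 miss  d=D]
14: W B2 -> L2 hit  d=D]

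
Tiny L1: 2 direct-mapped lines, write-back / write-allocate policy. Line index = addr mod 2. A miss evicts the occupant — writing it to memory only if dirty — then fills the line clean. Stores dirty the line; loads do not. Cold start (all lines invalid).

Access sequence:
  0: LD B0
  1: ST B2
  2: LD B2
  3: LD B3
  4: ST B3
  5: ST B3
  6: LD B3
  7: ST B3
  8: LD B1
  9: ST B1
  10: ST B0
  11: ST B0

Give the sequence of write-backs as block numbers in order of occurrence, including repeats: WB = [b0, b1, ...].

WB = [3, 2]

  0 | R B0 → L0 miss [-]
  1 | W B2 → L0 miss [D]
  2 | R B2 → L0 hit [D]
  3 | R B3 → L1 miss [-]
  4 | W B3 → L1 hit [D]
  5 | W B3 → L1 hit [D]
  6 | R B3 → L1 hit [D]
  7 | W B3 → L1 hit [D]
  8 | R B1 → L1 miss wb→B3 [-]
  9 | W B1 → L1 hit [D]
  10 | W B0 → L0 miss wb→B2 [D]
  11 | W B0 → L0 hit [D]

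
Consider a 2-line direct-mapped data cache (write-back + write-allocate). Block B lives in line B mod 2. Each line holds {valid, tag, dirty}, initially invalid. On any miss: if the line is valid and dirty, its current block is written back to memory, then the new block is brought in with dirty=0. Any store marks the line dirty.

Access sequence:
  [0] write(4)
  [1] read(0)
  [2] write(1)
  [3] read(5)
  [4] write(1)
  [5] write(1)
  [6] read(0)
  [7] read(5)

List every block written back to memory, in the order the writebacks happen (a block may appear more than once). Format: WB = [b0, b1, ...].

0: W B4 -> L0 miss  d=D]
1: R B0 -> L0 miss wb->B4  d=-]
2: W B1 -> L1 miss  d=D]
3: R B5 -> L1 miss wb->B1  d=-]
4: W B1 -> L1 miss  d=D]
5: W B1 -> L1 hit  d=D]
6: R B0 -> L0 hit  d=-]
7: R B5 -> L1 miss wb->B1  d=-]

WB = [4, 1, 1]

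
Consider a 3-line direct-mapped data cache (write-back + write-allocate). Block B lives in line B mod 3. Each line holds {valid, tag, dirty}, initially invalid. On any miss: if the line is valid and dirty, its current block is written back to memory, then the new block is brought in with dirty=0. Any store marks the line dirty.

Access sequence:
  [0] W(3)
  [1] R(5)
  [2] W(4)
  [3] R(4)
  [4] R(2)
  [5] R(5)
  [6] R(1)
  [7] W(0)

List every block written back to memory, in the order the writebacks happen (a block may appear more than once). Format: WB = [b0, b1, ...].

  0 | W B3 → L0 miss [D]
  1 | R B5 → L2 miss [-]
  2 | W B4 → L1 miss [D]
  3 | R B4 → L1 hit [D]
  4 | R B2 → L2 miss [-]
  5 | R B5 → L2 miss [-]
  6 | R B1 → L1 miss wb→B4 [-]
  7 | W B0 → L0 miss wb→B3 [D]

WB = [4, 3]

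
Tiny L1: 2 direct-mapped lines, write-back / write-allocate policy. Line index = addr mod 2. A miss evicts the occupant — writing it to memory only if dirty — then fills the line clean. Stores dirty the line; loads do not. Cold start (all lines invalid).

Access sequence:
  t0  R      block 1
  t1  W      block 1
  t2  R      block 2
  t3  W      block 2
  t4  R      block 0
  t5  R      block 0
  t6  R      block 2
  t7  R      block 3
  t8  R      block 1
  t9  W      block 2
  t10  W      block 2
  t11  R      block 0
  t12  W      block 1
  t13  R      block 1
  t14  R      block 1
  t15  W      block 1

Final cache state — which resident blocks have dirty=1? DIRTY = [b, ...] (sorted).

DIRTY = [1]

  0 | R B1 → L1 miss [-]
  1 | W B1 → L1 hit [D]
  2 | R B2 → L0 miss [-]
  3 | W B2 → L0 hit [D]
  4 | R B0 → L0 miss wb→B2 [-]
  5 | R B0 → L0 hit [-]
  6 | R B2 → L0 miss [-]
  7 | R B3 → L1 miss wb→B1 [-]
  8 | R B1 → L1 miss [-]
  9 | W B2 → L0 hit [D]
  10 | W B2 → L0 hit [D]
  11 | R B0 → L0 miss wb→B2 [-]
  12 | W B1 → L1 hit [D]
  13 | R B1 → L1 hit [D]
  14 | R B1 → L1 hit [D]
  15 | W B1 → L1 hit [D]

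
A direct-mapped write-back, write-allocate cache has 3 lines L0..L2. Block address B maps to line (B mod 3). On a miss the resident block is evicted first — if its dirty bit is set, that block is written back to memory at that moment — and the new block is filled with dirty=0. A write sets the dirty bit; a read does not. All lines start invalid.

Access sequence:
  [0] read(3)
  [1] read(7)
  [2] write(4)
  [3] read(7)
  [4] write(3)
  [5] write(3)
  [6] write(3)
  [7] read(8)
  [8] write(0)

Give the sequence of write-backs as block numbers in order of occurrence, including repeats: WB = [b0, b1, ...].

WB = [4, 3]

0: R B3 → L0 miss [-]
1: R B7 → L1 miss [-]
2: W B4 → L1 miss [D]
3: R B7 → L1 miss wb→B4 [-]
4: W B3 → L0 hit [D]
5: W B3 → L0 hit [D]
6: W B3 → L0 hit [D]
7: R B8 → L2 miss [-]
8: W B0 → L0 miss wb→B3 [D]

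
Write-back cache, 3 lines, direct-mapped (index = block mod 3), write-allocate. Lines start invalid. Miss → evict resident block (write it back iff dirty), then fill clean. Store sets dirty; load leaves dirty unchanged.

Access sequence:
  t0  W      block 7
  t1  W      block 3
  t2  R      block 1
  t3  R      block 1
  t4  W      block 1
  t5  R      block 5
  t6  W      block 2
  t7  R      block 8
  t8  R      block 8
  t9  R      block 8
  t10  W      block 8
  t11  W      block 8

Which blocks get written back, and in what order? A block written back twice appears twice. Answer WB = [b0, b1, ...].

WB = [7, 2]

  0 | W B7 → L1 miss [D]
  1 | W B3 → L0 miss [D]
  2 | R B1 → L1 miss wb→B7 [-]
  3 | R B1 → L1 hit [-]
  4 | W B1 → L1 hit [D]
  5 | R B5 → L2 miss [-]
  6 | W B2 → L2 miss [D]
  7 | R B8 → L2 miss wb→B2 [-]
  8 | R B8 → L2 hit [-]
  9 | R B8 → L2 hit [-]
  10 | W B8 → L2 hit [D]
  11 | W B8 → L2 hit [D]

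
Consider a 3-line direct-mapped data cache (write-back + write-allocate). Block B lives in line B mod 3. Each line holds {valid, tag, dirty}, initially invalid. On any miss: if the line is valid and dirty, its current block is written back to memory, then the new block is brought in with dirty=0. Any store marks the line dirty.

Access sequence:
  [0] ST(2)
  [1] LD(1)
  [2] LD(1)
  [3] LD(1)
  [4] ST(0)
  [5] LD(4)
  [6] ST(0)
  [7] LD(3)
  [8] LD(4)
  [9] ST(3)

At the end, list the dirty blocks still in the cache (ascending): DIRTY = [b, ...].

  0 | W B2 → L2 miss [D]
  1 | R B1 → L1 miss [-]
  2 | R B1 → L1 hit [-]
  3 | R B1 → L1 hit [-]
  4 | W B0 → L0 miss [D]
  5 | R B4 → L1 miss [-]
  6 | W B0 → L0 hit [D]
  7 | R B3 → L0 miss wb→B0 [-]
  8 | R B4 → L1 hit [-]
  9 | W B3 → L0 hit [D]

DIRTY = [2, 3]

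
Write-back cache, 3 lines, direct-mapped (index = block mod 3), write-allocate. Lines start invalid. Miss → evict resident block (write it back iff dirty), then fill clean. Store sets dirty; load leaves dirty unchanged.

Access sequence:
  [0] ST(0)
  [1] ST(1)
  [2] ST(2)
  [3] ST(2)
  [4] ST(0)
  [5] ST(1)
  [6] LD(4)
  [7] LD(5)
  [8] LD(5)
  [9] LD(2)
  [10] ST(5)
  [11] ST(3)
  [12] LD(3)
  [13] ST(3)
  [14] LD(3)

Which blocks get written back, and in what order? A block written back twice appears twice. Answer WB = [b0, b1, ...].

WB = [1, 2, 0]

0: W B0 → L0 miss [D]
1: W B1 → L1 miss [D]
2: W B2 → L2 miss [D]
3: W B2 → L2 hit [D]
4: W B0 → L0 hit [D]
5: W B1 → L1 hit [D]
6: R B4 → L1 miss wb→B1 [-]
7: R B5 → L2 miss wb→B2 [-]
8: R B5 → L2 hit [-]
9: R B2 → L2 miss [-]
10: W B5 → L2 miss [D]
11: W B3 → L0 miss wb→B0 [D]
12: R B3 → L0 hit [D]
13: W B3 → L0 hit [D]
14: R B3 → L0 hit [D]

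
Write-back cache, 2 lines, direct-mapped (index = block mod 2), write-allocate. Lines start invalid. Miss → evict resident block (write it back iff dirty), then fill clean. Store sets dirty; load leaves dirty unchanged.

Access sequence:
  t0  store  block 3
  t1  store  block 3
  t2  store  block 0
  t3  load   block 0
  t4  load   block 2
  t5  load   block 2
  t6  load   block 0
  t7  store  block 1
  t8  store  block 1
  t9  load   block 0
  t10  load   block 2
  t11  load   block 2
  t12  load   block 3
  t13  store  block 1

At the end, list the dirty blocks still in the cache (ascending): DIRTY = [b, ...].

  0 | W B3 → L1 miss [D]
  1 | W B3 → L1 hit [D]
  2 | W B0 → L0 miss [D]
  3 | R B0 → L0 hit [D]
  4 | R B2 → L0 miss wb→B0 [-]
  5 | R B2 → L0 hit [-]
  6 | R B0 → L0 miss [-]
  7 | W B1 → L1 miss wb→B3 [D]
  8 | W B1 → L1 hit [D]
  9 | R B0 → L0 hit [-]
  10 | R B2 → L0 miss [-]
  11 | R B2 → L0 hit [-]
  12 | R B3 → L1 miss wb→B1 [-]
  13 | W B1 → L1 miss [D]

DIRTY = [1]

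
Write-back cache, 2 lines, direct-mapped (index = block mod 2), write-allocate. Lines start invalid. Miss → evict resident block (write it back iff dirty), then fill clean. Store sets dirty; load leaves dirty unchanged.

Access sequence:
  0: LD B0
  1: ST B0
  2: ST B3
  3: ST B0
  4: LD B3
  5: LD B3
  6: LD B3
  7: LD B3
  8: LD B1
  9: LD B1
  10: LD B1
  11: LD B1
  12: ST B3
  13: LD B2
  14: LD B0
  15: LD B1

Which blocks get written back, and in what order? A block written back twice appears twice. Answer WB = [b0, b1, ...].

  0 | R B0 → L0 miss [-]
  1 | W B0 → L0 hit [D]
  2 | W B3 → L1 miss [D]
  3 | W B0 → L0 hit [D]
  4 | R B3 → L1 hit [D]
  5 | R B3 → L1 hit [D]
  6 | R B3 → L1 hit [D]
  7 | R B3 → L1 hit [D]
  8 | R B1 → L1 miss wb→B3 [-]
  9 | R B1 → L1 hit [-]
  10 | R B1 → L1 hit [-]
  11 | R B1 → L1 hit [-]
  12 | W B3 → L1 miss [D]
  13 | R B2 → L0 miss wb→B0 [-]
  14 | R B0 → L0 miss [-]
  15 | R B1 → L1 miss wb→B3 [-]

WB = [3, 0, 3]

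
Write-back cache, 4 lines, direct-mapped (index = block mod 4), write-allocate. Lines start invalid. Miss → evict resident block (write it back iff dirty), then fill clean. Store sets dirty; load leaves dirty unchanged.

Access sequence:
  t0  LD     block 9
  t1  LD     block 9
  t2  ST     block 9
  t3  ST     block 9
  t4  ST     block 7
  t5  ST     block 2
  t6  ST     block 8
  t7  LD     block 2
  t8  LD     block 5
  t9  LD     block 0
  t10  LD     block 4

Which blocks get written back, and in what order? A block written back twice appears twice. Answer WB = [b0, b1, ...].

  0 | R B9 → L1 miss [-]
  1 | R B9 → L1 hit [-]
  2 | W B9 → L1 hit [D]
  3 | W B9 → L1 hit [D]
  4 | W B7 → L3 miss [D]
  5 | W B2 → L2 miss [D]
  6 | W B8 → L0 miss [D]
  7 | R B2 → L2 hit [D]
  8 | R B5 → L1 miss wb→B9 [-]
  9 | R B0 → L0 miss wb→B8 [-]
  10 | R B4 → L0 miss [-]

WB = [9, 8]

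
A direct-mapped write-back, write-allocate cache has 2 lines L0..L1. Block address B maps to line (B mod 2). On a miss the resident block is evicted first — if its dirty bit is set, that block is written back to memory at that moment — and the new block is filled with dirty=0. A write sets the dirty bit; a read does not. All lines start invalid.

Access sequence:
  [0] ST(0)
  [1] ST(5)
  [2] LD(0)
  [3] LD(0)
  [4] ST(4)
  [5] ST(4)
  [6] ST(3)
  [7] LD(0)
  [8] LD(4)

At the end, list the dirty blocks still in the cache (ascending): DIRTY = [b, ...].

DIRTY = [3]

0: W B0 -> L0 miss  d=D]
1: W B5 -> L1 miss  d=D]
2: R B0 -> L0 hit  d=D]
3: R B0 -> L0 hit  d=D]
4: W B4 -> L0 miss wb->B0  d=D]
5: W B4 -> L0 hit  d=D]
6: W B3 -> L1 miss wb->B5  d=D]
7: R B0 -> L0 miss wb->B4  d=-]
8: R B4 -> L0 miss  d=-]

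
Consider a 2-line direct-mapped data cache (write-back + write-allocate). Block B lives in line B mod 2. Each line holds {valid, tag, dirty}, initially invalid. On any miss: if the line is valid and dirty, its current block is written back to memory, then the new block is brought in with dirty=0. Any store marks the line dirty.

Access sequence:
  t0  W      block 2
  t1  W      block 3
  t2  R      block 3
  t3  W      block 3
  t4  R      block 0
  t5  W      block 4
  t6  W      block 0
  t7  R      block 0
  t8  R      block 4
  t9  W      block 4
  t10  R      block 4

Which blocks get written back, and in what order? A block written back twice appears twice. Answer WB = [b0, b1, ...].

WB = [2, 4, 0]

0: W B2 → L0 miss [D]
1: W B3 → L1 miss [D]
2: R B3 → L1 hit [D]
3: W B3 → L1 hit [D]
4: R B0 → L0 miss wb→B2 [-]
5: W B4 → L0 miss [D]
6: W B0 → L0 miss wb→B4 [D]
7: R B0 → L0 hit [D]
8: R B4 → L0 miss wb→B0 [-]
9: W B4 → L0 hit [D]
10: R B4 → L0 hit [D]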